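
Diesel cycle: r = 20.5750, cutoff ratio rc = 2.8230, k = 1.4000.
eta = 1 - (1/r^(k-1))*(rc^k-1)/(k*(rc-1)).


r^(k-1) = 3.3522
rc^k = 4.2756
eta = 0.6171 = 61.7142%

61.7142%


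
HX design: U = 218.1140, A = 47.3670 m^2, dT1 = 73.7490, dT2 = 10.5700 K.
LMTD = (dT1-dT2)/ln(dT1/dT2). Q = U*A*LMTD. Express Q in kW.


LMTD = 32.5221 K
Q = 218.1140 * 47.3670 * 32.5221 = 335999.1166 W = 335.9991 kW

335.9991 kW


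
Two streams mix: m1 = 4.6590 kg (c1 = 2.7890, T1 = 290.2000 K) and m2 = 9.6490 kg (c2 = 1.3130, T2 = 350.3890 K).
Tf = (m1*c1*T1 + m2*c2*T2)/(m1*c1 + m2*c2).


num = 8209.9708
den = 25.6631
Tf = 319.9136 K

319.9136 K


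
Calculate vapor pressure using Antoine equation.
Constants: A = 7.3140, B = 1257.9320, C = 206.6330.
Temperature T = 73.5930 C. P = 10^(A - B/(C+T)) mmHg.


C+T = 280.2260
B/(C+T) = 4.4890
log10(P) = 7.3140 - 4.4890 = 2.8250
P = 10^2.8250 = 668.3577 mmHg

668.3577 mmHg


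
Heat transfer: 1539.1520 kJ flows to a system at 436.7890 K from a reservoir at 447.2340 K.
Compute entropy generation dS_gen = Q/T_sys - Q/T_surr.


dS_sys = 1539.1520/436.7890 = 3.5238 kJ/K
dS_surr = -1539.1520/447.2340 = -3.4415 kJ/K
dS_gen = 3.5238 - 3.4415 = 0.0823 kJ/K (irreversible)

dS_gen = 0.0823 kJ/K, irreversible


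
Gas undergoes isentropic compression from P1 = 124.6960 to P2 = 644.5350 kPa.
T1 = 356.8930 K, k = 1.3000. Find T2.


(k-1)/k = 0.2308
(P2/P1)^exp = 1.4609
T2 = 356.8930 * 1.4609 = 521.3957 K

521.3957 K


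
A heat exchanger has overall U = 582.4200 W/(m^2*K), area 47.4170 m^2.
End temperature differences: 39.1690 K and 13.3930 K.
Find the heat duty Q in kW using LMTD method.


LMTD = 24.0189 K
Q = 582.4200 * 47.4170 * 24.0189 = 663321.4728 W = 663.3215 kW

663.3215 kW


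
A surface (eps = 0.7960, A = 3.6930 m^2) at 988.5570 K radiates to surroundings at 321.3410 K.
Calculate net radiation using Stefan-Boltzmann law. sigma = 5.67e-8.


T^4 = 9.5501e+11
Tsurr^4 = 1.0663e+10
Q = 0.7960 * 5.67e-8 * 3.6930 * 9.4435e+11 = 157400.5112 W

157400.5112 W


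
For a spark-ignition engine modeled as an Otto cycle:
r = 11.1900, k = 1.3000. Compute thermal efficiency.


r^(k-1) = 2.0637
eta = 1 - 1/2.0637 = 0.5154 = 51.5436%

51.5436%


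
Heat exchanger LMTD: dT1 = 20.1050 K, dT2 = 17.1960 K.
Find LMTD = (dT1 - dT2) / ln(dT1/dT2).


dT1/dT2 = 1.1692
ln(dT1/dT2) = 0.1563
LMTD = 2.9090 / 0.1563 = 18.6126 K

18.6126 K


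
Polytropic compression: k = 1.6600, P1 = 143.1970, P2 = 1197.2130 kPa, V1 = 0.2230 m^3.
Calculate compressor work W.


(k-1)/k = 0.3976
(P2/P1)^exp = 2.3263
W = 2.5152 * 143.1970 * 0.2230 * (2.3263 - 1) = 106.5263 kJ

106.5263 kJ


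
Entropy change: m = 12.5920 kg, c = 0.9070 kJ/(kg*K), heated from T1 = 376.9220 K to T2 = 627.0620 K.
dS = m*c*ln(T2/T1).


T2/T1 = 1.6636
ln(T2/T1) = 0.5090
dS = 12.5920 * 0.9070 * 0.5090 = 5.8133 kJ/K

5.8133 kJ/K


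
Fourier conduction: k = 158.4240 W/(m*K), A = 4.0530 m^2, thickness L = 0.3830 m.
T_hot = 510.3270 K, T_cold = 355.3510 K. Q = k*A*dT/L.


dT = 154.9760 K
Q = 158.4240 * 4.0530 * 154.9760 / 0.3830 = 259814.4202 W

259814.4202 W


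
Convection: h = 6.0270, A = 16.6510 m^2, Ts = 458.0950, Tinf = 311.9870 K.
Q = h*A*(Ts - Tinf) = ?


dT = 146.1080 K
Q = 6.0270 * 16.6510 * 146.1080 = 14662.7526 W

14662.7526 W


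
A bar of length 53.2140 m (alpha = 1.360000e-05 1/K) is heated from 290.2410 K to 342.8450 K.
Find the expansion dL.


dT = 52.6040 K
dL = 1.360000e-05 * 53.2140 * 52.6040 = 0.038070 m
L_final = 53.252070 m

dL = 0.038070 m


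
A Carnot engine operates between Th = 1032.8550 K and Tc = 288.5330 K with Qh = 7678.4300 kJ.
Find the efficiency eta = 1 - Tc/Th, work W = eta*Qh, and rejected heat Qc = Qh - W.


eta = 1 - 288.5330/1032.8550 = 0.7206
W = 0.7206 * 7678.4300 = 5533.4237 kJ
Qc = 7678.4300 - 5533.4237 = 2145.0063 kJ

eta = 72.0645%, W = 5533.4237 kJ, Qc = 2145.0063 kJ


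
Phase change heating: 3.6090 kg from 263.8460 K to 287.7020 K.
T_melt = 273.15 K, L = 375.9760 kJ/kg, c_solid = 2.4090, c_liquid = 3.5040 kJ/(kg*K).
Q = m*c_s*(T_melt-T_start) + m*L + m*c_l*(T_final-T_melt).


Q1 (sensible, solid) = 3.6090 * 2.4090 * 9.3040 = 80.8897 kJ
Q2 (latent) = 3.6090 * 375.9760 = 1356.8974 kJ
Q3 (sensible, liquid) = 3.6090 * 3.5040 * 14.5520 = 184.0237 kJ
Q_total = 1621.8108 kJ

1621.8108 kJ


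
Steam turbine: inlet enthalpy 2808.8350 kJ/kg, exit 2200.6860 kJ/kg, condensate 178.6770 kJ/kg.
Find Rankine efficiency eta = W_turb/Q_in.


W = 608.1490 kJ/kg
Q_in = 2630.1580 kJ/kg
eta = 0.2312 = 23.1221%

eta = 23.1221%


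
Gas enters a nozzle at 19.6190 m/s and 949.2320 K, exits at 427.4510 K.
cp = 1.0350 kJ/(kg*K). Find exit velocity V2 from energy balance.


dT = 521.7810 K
2*cp*1000*dT = 1080086.6700
V1^2 = 384.9052
V2 = sqrt(1080471.5752) = 1039.4573 m/s

1039.4573 m/s


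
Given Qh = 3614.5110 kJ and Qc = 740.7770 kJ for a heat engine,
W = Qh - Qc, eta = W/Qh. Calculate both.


W = 3614.5110 - 740.7770 = 2873.7340 kJ
eta = 2873.7340 / 3614.5110 = 0.7951 = 79.5055%

W = 2873.7340 kJ, eta = 79.5055%


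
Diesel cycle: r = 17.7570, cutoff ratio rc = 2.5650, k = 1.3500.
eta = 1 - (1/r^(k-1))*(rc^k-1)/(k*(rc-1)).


r^(k-1) = 2.7370
rc^k = 3.5667
eta = 0.5561 = 55.6136%

55.6136%


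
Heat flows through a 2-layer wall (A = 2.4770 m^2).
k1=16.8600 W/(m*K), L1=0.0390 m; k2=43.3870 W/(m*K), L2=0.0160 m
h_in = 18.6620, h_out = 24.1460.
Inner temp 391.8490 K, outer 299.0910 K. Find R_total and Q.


R_conv_in = 1/(18.6620*2.4770) = 0.0216
R_1 = 0.0390/(16.8600*2.4770) = 0.0009
R_2 = 0.0160/(43.3870*2.4770) = 0.0001
R_conv_out = 1/(24.1460*2.4770) = 0.0167
R_total = 0.0394 K/W
Q = 92.7580 / 0.0394 = 2352.1504 W

R_total = 0.0394 K/W, Q = 2352.1504 W


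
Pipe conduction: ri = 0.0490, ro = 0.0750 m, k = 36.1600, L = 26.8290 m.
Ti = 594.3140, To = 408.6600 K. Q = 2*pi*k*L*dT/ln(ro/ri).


dT = 185.6540 K
ln(ro/ri) = 0.4257
Q = 2*pi*36.1600*26.8290*185.6540 / 0.4257 = 2658558.8100 W

2658558.8100 W


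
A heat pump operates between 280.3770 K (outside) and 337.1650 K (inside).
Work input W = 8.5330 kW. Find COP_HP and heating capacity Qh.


COP = 337.1650 / 56.7880 = 5.9373
Qh = 5.9373 * 8.5330 = 50.6626 kW

COP = 5.9373, Qh = 50.6626 kW


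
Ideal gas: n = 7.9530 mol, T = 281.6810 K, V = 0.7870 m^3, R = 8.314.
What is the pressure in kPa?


P = nRT/V = 7.9530 * 8.314 * 281.6810 / 0.7870
= 18625.0976 / 0.7870 = 23665.9435 Pa = 23.6659 kPa

23.6659 kPa


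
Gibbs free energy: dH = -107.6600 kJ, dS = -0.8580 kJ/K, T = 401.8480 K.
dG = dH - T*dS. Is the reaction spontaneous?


T*dS = 401.8480 * -0.8580 = -344.7856 kJ
dG = -107.6600 + 344.7856 = 237.1256 kJ (non-spontaneous)

dG = 237.1256 kJ, non-spontaneous


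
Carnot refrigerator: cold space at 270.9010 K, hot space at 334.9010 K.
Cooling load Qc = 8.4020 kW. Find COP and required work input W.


COP = 270.9010 / 64.0000 = 4.2328
W = 8.4020 / 4.2328 = 1.9850 kW

COP = 4.2328, W = 1.9850 kW


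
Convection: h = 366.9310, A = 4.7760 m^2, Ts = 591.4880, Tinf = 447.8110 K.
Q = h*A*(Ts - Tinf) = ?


dT = 143.6770 K
Q = 366.9310 * 4.7760 * 143.6770 = 251788.5483 W

251788.5483 W


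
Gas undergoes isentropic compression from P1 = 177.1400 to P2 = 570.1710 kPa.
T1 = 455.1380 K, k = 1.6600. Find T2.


(k-1)/k = 0.3976
(P2/P1)^exp = 1.5917
T2 = 455.1380 * 1.5917 = 724.4279 K

724.4279 K


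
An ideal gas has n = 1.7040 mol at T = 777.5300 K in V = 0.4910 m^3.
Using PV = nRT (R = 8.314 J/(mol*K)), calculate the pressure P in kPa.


P = nRT/V = 1.7040 * 8.314 * 777.5300 / 0.4910
= 11015.3111 / 0.4910 = 22434.4421 Pa = 22.4344 kPa

22.4344 kPa


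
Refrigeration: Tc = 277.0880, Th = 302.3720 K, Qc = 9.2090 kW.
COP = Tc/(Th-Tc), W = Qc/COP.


COP = 277.0880 / 25.2840 = 10.9590
W = 9.2090 / 10.9590 = 0.8403 kW

COP = 10.9590, W = 0.8403 kW


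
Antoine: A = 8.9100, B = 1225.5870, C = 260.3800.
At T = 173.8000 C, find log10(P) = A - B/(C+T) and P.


C+T = 434.1800
B/(C+T) = 2.8228
log10(P) = 8.9100 - 2.8228 = 6.0872
P = 10^6.0872 = 1222468.1453 mmHg

1222468.1453 mmHg


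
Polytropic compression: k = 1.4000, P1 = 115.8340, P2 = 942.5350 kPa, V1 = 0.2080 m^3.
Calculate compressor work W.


(k-1)/k = 0.2857
(P2/P1)^exp = 1.8203
W = 3.5000 * 115.8340 * 0.2080 * (1.8203 - 1) = 69.1696 kJ

69.1696 kJ


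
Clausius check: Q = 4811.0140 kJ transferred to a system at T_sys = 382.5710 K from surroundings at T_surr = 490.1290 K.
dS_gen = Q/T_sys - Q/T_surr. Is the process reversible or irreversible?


dS_sys = 4811.0140/382.5710 = 12.5755 kJ/K
dS_surr = -4811.0140/490.1290 = -9.8158 kJ/K
dS_gen = 12.5755 - 9.8158 = 2.7597 kJ/K (irreversible)

dS_gen = 2.7597 kJ/K, irreversible


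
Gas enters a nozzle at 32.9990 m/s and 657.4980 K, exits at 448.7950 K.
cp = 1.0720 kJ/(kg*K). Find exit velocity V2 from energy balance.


dT = 208.7030 K
2*cp*1000*dT = 447459.2320
V1^2 = 1088.9340
V2 = sqrt(448548.1660) = 669.7374 m/s

669.7374 m/s


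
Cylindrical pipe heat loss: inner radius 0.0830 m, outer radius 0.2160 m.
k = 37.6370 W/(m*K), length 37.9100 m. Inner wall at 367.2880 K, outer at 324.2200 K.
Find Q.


dT = 43.0680 K
ln(ro/ri) = 0.9564
Q = 2*pi*37.6370*37.9100*43.0680 / 0.9564 = 403688.7294 W

403688.7294 W


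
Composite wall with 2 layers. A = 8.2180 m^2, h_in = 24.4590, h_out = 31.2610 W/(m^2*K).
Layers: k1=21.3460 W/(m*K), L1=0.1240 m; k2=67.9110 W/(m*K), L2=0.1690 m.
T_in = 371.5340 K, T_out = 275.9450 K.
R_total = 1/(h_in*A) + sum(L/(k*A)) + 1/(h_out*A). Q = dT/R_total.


R_conv_in = 1/(24.4590*8.2180) = 0.0050
R_1 = 0.1240/(21.3460*8.2180) = 0.0007
R_2 = 0.1690/(67.9110*8.2180) = 0.0003
R_conv_out = 1/(31.2610*8.2180) = 0.0039
R_total = 0.0099 K/W
Q = 95.5890 / 0.0099 = 9677.7119 W

R_total = 0.0099 K/W, Q = 9677.7119 W


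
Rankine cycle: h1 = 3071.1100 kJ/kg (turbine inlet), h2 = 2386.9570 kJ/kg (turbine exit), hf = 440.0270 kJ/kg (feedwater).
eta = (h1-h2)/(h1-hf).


W = 684.1530 kJ/kg
Q_in = 2631.0830 kJ/kg
eta = 0.2600 = 26.0027%

eta = 26.0027%


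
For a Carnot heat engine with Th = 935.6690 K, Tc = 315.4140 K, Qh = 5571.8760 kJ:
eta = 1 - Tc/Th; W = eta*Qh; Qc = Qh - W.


eta = 1 - 315.4140/935.6690 = 0.6629
W = 0.6629 * 5571.8760 = 3693.5967 kJ
Qc = 5571.8760 - 3693.5967 = 1878.2793 kJ

eta = 66.2900%, W = 3693.5967 kJ, Qc = 1878.2793 kJ


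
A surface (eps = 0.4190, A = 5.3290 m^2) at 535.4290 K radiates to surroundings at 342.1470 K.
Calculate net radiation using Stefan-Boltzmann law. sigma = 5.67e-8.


T^4 = 8.2188e+10
Tsurr^4 = 1.3704e+10
Q = 0.4190 * 5.67e-8 * 5.3290 * 6.8484e+10 = 8670.2212 W

8670.2212 W


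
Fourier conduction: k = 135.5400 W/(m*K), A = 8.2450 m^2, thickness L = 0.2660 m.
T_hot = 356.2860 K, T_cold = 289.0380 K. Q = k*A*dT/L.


dT = 67.2480 K
Q = 135.5400 * 8.2450 * 67.2480 / 0.2660 = 282524.3454 W

282524.3454 W


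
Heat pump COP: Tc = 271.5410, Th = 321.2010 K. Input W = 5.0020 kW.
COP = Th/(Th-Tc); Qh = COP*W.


COP = 321.2010 / 49.6600 = 6.4680
Qh = 6.4680 * 5.0020 = 32.3529 kW

COP = 6.4680, Qh = 32.3529 kW


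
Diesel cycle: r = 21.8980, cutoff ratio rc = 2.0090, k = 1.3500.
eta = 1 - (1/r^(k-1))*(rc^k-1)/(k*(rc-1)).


r^(k-1) = 2.9454
rc^k = 2.5646
eta = 0.6100 = 61.0020%

61.0020%


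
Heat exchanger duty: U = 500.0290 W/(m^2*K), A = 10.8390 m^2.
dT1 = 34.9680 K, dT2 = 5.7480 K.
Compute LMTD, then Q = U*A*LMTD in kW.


LMTD = 16.1832 K
Q = 500.0290 * 10.8390 * 16.1832 = 87709.6849 W = 87.7097 kW

87.7097 kW


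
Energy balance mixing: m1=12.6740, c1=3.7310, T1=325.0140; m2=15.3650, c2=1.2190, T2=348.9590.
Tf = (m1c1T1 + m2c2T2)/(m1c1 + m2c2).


num = 21904.8170
den = 66.0166
Tf = 331.8076 K

331.8076 K


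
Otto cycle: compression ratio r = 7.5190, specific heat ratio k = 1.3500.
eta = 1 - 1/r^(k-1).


r^(k-1) = 2.0261
eta = 1 - 1/2.0261 = 0.5064 = 50.6435%

50.6435%


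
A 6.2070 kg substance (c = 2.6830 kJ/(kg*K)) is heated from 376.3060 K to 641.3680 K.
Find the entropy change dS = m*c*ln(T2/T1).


T2/T1 = 1.7044
ln(T2/T1) = 0.5332
dS = 6.2070 * 2.6830 * 0.5332 = 8.8796 kJ/K

8.8796 kJ/K


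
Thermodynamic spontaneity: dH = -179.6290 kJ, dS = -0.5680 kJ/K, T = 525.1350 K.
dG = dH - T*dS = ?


T*dS = 525.1350 * -0.5680 = -298.2767 kJ
dG = -179.6290 + 298.2767 = 118.6477 kJ (non-spontaneous)

dG = 118.6477 kJ, non-spontaneous


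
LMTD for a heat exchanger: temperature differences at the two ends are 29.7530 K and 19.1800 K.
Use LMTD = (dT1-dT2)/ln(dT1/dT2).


dT1/dT2 = 1.5513
ln(dT1/dT2) = 0.4391
LMTD = 10.5730 / 0.4391 = 24.0809 K

24.0809 K


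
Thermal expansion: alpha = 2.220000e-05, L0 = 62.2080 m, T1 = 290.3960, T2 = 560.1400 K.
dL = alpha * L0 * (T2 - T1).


dT = 269.7440 K
dL = 2.220000e-05 * 62.2080 * 269.7440 = 0.372521 m
L_final = 62.580521 m

dL = 0.372521 m


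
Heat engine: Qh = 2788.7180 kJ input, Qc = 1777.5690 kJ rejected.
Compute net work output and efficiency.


W = 2788.7180 - 1777.5690 = 1011.1490 kJ
eta = 1011.1490 / 2788.7180 = 0.3626 = 36.2586%

W = 1011.1490 kJ, eta = 36.2586%


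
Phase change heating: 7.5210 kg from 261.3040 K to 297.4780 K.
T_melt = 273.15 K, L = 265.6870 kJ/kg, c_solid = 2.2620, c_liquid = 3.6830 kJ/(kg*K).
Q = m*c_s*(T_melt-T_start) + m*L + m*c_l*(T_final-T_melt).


Q1 (sensible, solid) = 7.5210 * 2.2620 * 11.8460 = 201.5301 kJ
Q2 (latent) = 7.5210 * 265.6870 = 1998.2319 kJ
Q3 (sensible, liquid) = 7.5210 * 3.6830 * 24.3280 = 673.8818 kJ
Q_total = 2873.6438 kJ

2873.6438 kJ


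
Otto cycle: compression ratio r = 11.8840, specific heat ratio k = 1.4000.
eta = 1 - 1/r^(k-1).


r^(k-1) = 2.6914
eta = 1 - 1/2.6914 = 0.6285 = 62.8452%

62.8452%


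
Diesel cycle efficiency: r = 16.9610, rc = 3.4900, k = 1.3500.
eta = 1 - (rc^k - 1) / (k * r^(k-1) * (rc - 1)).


r^(k-1) = 2.6934
rc^k = 5.4052
eta = 0.5134 = 51.3450%

51.3450%


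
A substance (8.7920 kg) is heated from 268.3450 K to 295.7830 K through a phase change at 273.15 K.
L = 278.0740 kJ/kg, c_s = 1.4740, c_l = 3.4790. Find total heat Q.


Q1 (sensible, solid) = 8.7920 * 1.4740 * 4.8050 = 62.2700 kJ
Q2 (latent) = 8.7920 * 278.0740 = 2444.8266 kJ
Q3 (sensible, liquid) = 8.7920 * 3.4790 * 22.6330 = 692.2839 kJ
Q_total = 3199.3805 kJ

3199.3805 kJ


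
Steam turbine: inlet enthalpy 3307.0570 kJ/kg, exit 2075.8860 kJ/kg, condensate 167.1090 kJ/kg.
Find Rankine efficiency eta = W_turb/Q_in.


W = 1231.1710 kJ/kg
Q_in = 3139.9480 kJ/kg
eta = 0.3921 = 39.2099%

eta = 39.2099%


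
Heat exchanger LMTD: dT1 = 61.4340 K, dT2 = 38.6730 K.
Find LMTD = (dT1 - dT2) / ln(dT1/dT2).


dT1/dT2 = 1.5886
ln(dT1/dT2) = 0.4628
LMTD = 22.7610 / 0.4628 = 49.1788 K

49.1788 K


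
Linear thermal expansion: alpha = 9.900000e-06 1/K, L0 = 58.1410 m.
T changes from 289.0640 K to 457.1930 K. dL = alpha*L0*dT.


dT = 168.1290 K
dL = 9.900000e-06 * 58.1410 * 168.1290 = 0.096774 m
L_final = 58.237774 m

dL = 0.096774 m


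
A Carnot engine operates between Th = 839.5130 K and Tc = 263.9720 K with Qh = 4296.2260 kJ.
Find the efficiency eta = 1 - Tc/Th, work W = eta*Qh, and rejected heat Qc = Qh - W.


eta = 1 - 263.9720/839.5130 = 0.6856
W = 0.6856 * 4296.2260 = 2945.3436 kJ
Qc = 4296.2260 - 2945.3436 = 1350.8824 kJ

eta = 68.5565%, W = 2945.3436 kJ, Qc = 1350.8824 kJ


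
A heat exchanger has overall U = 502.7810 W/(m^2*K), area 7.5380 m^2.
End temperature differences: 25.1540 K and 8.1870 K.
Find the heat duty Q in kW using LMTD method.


LMTD = 15.1158 K
Q = 502.7810 * 7.5380 * 15.1158 = 57288.2479 W = 57.2882 kW

57.2882 kW


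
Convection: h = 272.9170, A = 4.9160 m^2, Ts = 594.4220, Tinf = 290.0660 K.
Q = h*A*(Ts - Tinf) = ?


dT = 304.3560 K
Q = 272.9170 * 4.9160 * 304.3560 = 408342.2624 W

408342.2624 W


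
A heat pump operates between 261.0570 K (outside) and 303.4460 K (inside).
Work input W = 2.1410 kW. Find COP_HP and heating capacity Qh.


COP = 303.4460 / 42.3890 = 7.1586
Qh = 7.1586 * 2.1410 = 15.3266 kW

COP = 7.1586, Qh = 15.3266 kW


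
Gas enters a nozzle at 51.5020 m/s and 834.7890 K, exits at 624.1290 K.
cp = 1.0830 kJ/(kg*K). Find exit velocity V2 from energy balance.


dT = 210.6600 K
2*cp*1000*dT = 456289.5600
V1^2 = 2652.4560
V2 = sqrt(458942.0160) = 677.4526 m/s

677.4526 m/s


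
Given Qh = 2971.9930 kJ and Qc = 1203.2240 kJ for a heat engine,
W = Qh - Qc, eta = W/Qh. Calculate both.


W = 2971.9930 - 1203.2240 = 1768.7690 kJ
eta = 1768.7690 / 2971.9930 = 0.5951 = 59.5146%

W = 1768.7690 kJ, eta = 59.5146%


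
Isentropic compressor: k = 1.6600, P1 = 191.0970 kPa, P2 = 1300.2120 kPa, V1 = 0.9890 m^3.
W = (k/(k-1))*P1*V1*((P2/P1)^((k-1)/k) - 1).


(k-1)/k = 0.3976
(P2/P1)^exp = 2.1434
W = 2.5152 * 191.0970 * 0.9890 * (2.1434 - 1) = 543.5027 kJ

543.5027 kJ


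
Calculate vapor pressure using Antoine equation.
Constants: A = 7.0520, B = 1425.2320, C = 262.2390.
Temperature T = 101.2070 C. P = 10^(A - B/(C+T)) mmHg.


C+T = 363.4460
B/(C+T) = 3.9214
log10(P) = 7.0520 - 3.9214 = 3.1306
P = 10^3.1306 = 1350.7007 mmHg

1350.7007 mmHg


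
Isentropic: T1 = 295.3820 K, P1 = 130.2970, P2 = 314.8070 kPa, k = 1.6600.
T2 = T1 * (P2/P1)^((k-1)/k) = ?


(k-1)/k = 0.3976
(P2/P1)^exp = 1.4201
T2 = 295.3820 * 1.4201 = 419.4738 K

419.4738 K


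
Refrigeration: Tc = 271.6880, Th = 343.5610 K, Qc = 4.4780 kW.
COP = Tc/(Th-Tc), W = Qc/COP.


COP = 271.6880 / 71.8730 = 3.7801
W = 4.4780 / 3.7801 = 1.1846 kW

COP = 3.7801, W = 1.1846 kW


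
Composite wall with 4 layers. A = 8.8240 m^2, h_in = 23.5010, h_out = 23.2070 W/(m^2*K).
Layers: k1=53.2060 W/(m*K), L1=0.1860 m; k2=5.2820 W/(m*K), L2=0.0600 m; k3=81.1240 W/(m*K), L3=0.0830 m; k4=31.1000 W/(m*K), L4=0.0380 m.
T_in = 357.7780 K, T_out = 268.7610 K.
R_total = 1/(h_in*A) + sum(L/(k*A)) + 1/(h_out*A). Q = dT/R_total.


R_conv_in = 1/(23.5010*8.8240) = 0.0048
R_1 = 0.1860/(53.2060*8.8240) = 0.0004
R_2 = 0.0600/(5.2820*8.8240) = 0.0013
R_3 = 0.0830/(81.1240*8.8240) = 0.0001
R_4 = 0.0380/(31.1000*8.8240) = 0.0001
R_conv_out = 1/(23.2070*8.8240) = 0.0049
R_total = 0.0116 K/W
Q = 89.0170 / 0.0116 = 7645.2281 W

R_total = 0.0116 K/W, Q = 7645.2281 W


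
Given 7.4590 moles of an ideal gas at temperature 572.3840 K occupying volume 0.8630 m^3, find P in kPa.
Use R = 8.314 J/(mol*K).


P = nRT/V = 7.4590 * 8.314 * 572.3840 / 0.8630
= 35495.8935 / 0.8630 = 41130.8152 Pa = 41.1308 kPa

41.1308 kPa


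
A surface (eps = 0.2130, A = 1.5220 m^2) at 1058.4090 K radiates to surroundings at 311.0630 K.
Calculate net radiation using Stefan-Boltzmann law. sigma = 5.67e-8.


T^4 = 1.2549e+12
Tsurr^4 = 9.3625e+09
Q = 0.2130 * 5.67e-8 * 1.5220 * 1.2456e+12 = 22894.9197 W

22894.9197 W


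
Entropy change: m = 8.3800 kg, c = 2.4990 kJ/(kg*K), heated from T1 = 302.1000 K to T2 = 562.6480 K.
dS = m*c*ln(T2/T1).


T2/T1 = 1.8625
ln(T2/T1) = 0.6219
dS = 8.3800 * 2.4990 * 0.6219 = 13.0235 kJ/K

13.0235 kJ/K


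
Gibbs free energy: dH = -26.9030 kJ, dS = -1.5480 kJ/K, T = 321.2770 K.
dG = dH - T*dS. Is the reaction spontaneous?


T*dS = 321.2770 * -1.5480 = -497.3368 kJ
dG = -26.9030 + 497.3368 = 470.4338 kJ (non-spontaneous)

dG = 470.4338 kJ, non-spontaneous


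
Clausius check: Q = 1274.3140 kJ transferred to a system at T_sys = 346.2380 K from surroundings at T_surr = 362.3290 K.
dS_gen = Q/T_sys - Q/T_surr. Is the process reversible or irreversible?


dS_sys = 1274.3140/346.2380 = 3.6805 kJ/K
dS_surr = -1274.3140/362.3290 = -3.5170 kJ/K
dS_gen = 3.6805 - 3.5170 = 0.1634 kJ/K (irreversible)

dS_gen = 0.1634 kJ/K, irreversible


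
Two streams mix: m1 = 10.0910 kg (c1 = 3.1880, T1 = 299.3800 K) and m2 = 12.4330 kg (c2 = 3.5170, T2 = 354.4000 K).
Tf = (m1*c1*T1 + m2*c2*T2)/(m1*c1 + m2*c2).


num = 25127.8865
den = 75.8970
Tf = 331.0789 K

331.0789 K


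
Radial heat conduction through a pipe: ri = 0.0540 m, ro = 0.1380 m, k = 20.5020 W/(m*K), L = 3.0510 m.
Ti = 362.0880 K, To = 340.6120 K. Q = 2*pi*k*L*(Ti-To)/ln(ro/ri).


dT = 21.4760 K
ln(ro/ri) = 0.9383
Q = 2*pi*20.5020*3.0510*21.4760 / 0.9383 = 8995.8879 W

8995.8879 W


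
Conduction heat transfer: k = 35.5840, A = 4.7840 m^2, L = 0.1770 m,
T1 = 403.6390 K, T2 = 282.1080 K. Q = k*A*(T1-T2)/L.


dT = 121.5310 K
Q = 35.5840 * 4.7840 * 121.5310 / 0.1770 = 116885.2585 W

116885.2585 W


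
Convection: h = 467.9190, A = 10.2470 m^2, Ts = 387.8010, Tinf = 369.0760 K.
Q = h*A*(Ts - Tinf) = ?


dT = 18.7250 K
Q = 467.9190 * 10.2470 * 18.7250 = 89781.9932 W

89781.9932 W


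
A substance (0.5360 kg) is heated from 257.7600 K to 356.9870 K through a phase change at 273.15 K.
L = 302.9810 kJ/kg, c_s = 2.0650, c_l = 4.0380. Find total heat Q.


Q1 (sensible, solid) = 0.5360 * 2.0650 * 15.3900 = 17.0343 kJ
Q2 (latent) = 0.5360 * 302.9810 = 162.3978 kJ
Q3 (sensible, liquid) = 0.5360 * 4.0380 * 83.8370 = 181.4541 kJ
Q_total = 360.8862 kJ

360.8862 kJ


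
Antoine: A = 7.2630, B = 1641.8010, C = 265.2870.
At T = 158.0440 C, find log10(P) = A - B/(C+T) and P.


C+T = 423.3310
B/(C+T) = 3.8783
log10(P) = 7.2630 - 3.8783 = 3.3847
P = 10^3.3847 = 2424.9821 mmHg

2424.9821 mmHg


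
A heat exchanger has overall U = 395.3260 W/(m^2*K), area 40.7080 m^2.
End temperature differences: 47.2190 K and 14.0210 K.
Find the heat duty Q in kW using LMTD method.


LMTD = 27.3406 K
Q = 395.3260 * 40.7080 * 27.3406 = 439989.6658 W = 439.9897 kW

439.9897 kW


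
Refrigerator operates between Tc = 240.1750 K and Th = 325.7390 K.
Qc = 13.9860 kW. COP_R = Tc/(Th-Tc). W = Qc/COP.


COP = 240.1750 / 85.5640 = 2.8070
W = 13.9860 / 2.8070 = 4.9826 kW

COP = 2.8070, W = 4.9826 kW


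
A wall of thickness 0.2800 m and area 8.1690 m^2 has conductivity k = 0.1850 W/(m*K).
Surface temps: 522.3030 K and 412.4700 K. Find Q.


dT = 109.8330 K
Q = 0.1850 * 8.1690 * 109.8330 / 0.2800 = 592.8099 W

592.8099 W


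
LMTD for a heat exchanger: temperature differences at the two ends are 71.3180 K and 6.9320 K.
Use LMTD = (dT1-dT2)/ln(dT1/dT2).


dT1/dT2 = 10.2882
ln(dT1/dT2) = 2.3310
LMTD = 64.3860 / 2.3310 = 27.6216 K

27.6216 K


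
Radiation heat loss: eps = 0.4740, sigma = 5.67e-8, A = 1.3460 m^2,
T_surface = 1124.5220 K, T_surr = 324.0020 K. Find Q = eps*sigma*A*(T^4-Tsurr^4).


T^4 = 1.5991e+12
Tsurr^4 = 1.1020e+10
Q = 0.4740 * 5.67e-8 * 1.3460 * 1.5881e+12 = 57448.0047 W

57448.0047 W


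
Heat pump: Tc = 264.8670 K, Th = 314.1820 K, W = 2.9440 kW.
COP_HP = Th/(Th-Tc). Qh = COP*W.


COP = 314.1820 / 49.3150 = 6.3709
Qh = 6.3709 * 2.9440 = 18.7560 kW

COP = 6.3709, Qh = 18.7560 kW


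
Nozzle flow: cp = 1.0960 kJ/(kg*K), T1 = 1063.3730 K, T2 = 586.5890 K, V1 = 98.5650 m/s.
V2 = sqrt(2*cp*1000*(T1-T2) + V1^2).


dT = 476.7840 K
2*cp*1000*dT = 1045110.5280
V1^2 = 9715.0592
V2 = sqrt(1054825.5872) = 1027.0470 m/s

1027.0470 m/s


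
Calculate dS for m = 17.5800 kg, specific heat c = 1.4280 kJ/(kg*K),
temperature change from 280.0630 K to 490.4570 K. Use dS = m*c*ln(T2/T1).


T2/T1 = 1.7512
ln(T2/T1) = 0.5603
dS = 17.5800 * 1.4280 * 0.5603 = 14.0665 kJ/K

14.0665 kJ/K


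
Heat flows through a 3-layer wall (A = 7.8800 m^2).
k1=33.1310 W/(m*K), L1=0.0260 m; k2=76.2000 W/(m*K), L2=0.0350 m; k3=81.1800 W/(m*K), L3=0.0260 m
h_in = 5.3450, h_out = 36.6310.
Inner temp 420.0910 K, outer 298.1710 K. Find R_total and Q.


R_conv_in = 1/(5.3450*7.8800) = 0.0237
R_1 = 0.0260/(33.1310*7.8800) = 9.9589e-05
R_2 = 0.0350/(76.2000*7.8800) = 5.8289e-05
R_3 = 0.0260/(81.1800*7.8800) = 4.0644e-05
R_conv_out = 1/(36.6310*7.8800) = 0.0035
R_total = 0.0274 K/W
Q = 121.9200 / 0.0274 = 4448.7619 W

R_total = 0.0274 K/W, Q = 4448.7619 W


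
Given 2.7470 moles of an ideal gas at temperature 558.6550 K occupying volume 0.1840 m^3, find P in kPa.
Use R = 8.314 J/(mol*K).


P = nRT/V = 2.7470 * 8.314 * 558.6550 / 0.1840
= 12758.8746 / 0.1840 = 69341.7099 Pa = 69.3417 kPa

69.3417 kPa


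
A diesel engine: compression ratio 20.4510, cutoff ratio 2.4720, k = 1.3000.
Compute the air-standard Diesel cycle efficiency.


r^(k-1) = 2.4729
rc^k = 3.2431
eta = 0.5260 = 52.5991%

52.5991%


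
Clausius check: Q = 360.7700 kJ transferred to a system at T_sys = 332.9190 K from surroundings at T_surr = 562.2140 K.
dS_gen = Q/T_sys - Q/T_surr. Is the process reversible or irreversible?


dS_sys = 360.7700/332.9190 = 1.0837 kJ/K
dS_surr = -360.7700/562.2140 = -0.6417 kJ/K
dS_gen = 1.0837 - 0.6417 = 0.4420 kJ/K (irreversible)

dS_gen = 0.4420 kJ/K, irreversible


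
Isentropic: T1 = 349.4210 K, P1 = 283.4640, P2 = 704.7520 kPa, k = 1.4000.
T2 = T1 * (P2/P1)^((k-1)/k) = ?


(k-1)/k = 0.2857
(P2/P1)^exp = 1.2972
T2 = 349.4210 * 1.2972 = 453.2731 K

453.2731 K


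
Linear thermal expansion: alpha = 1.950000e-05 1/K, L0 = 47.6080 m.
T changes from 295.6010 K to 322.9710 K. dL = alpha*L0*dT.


dT = 27.3700 K
dL = 1.950000e-05 * 47.6080 * 27.3700 = 0.025409 m
L_final = 47.633409 m

dL = 0.025409 m


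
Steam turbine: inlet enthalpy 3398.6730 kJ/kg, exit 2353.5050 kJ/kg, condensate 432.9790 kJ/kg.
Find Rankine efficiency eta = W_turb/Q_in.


W = 1045.1680 kJ/kg
Q_in = 2965.6940 kJ/kg
eta = 0.3524 = 35.2419%

eta = 35.2419%


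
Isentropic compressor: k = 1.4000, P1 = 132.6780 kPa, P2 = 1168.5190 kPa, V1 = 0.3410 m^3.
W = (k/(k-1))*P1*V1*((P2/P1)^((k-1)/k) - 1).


(k-1)/k = 0.2857
(P2/P1)^exp = 1.8619
W = 3.5000 * 132.6780 * 0.3410 * (1.8619 - 1) = 136.4809 kJ

136.4809 kJ


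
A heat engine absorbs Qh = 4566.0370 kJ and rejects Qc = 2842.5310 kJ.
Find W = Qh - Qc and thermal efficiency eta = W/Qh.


W = 4566.0370 - 2842.5310 = 1723.5060 kJ
eta = 1723.5060 / 4566.0370 = 0.3775 = 37.7462%

W = 1723.5060 kJ, eta = 37.7462%


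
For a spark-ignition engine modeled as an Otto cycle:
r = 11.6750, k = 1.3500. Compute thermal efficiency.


r^(k-1) = 2.3634
eta = 1 - 1/2.3634 = 0.5769 = 57.6883%

57.6883%


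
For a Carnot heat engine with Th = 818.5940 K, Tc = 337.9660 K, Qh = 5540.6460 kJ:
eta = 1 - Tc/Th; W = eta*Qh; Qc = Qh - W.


eta = 1 - 337.9660/818.5940 = 0.5871
W = 0.5871 * 5540.6460 = 3253.1262 kJ
Qc = 5540.6460 - 3253.1262 = 2287.5198 kJ

eta = 58.7138%, W = 3253.1262 kJ, Qc = 2287.5198 kJ


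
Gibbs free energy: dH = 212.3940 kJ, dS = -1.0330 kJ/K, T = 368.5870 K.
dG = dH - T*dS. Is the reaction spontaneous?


T*dS = 368.5870 * -1.0330 = -380.7504 kJ
dG = 212.3940 + 380.7504 = 593.1444 kJ (non-spontaneous)

dG = 593.1444 kJ, non-spontaneous


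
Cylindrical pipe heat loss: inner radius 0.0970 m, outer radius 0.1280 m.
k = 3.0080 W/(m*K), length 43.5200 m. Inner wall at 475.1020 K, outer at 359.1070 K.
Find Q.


dT = 115.9950 K
ln(ro/ri) = 0.2773
Q = 2*pi*3.0080*43.5200*115.9950 / 0.2773 = 344037.5005 W

344037.5005 W


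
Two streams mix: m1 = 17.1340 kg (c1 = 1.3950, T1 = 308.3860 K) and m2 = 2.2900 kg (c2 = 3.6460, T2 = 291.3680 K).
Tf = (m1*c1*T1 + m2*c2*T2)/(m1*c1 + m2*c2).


num = 9803.7511
den = 32.2513
Tf = 303.9803 K

303.9803 K


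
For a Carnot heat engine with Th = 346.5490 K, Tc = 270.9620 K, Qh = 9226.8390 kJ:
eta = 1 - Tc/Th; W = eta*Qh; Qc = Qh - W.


eta = 1 - 270.9620/346.5490 = 0.2181
W = 0.2181 * 9226.8390 = 2012.4977 kJ
Qc = 9226.8390 - 2012.4977 = 7214.3413 kJ

eta = 21.8113%, W = 2012.4977 kJ, Qc = 7214.3413 kJ


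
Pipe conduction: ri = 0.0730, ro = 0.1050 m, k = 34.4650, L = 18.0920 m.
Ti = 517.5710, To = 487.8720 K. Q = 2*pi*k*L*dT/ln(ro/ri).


dT = 29.6990 K
ln(ro/ri) = 0.3635
Q = 2*pi*34.4650*18.0920*29.6990 / 0.3635 = 320096.5957 W

320096.5957 W


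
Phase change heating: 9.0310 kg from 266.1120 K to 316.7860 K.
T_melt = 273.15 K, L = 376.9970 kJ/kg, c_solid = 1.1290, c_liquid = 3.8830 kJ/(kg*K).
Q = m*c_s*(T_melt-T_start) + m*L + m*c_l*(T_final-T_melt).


Q1 (sensible, solid) = 9.0310 * 1.1290 * 7.0380 = 71.7594 kJ
Q2 (latent) = 9.0310 * 376.9970 = 3404.6599 kJ
Q3 (sensible, liquid) = 9.0310 * 3.8830 * 43.6360 = 1530.1999 kJ
Q_total = 5006.6192 kJ

5006.6192 kJ


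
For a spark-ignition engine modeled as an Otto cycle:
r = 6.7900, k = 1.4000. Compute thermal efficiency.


r^(k-1) = 2.1515
eta = 1 - 1/2.1515 = 0.5352 = 53.5215%

53.5215%


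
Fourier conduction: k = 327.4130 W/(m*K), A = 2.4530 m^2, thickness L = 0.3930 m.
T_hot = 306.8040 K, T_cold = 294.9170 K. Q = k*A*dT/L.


dT = 11.8870 K
Q = 327.4130 * 2.4530 * 11.8870 / 0.3930 = 24292.5542 W

24292.5542 W


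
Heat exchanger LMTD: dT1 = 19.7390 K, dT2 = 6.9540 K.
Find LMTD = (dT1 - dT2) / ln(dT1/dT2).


dT1/dT2 = 2.8385
ln(dT1/dT2) = 1.0433
LMTD = 12.7850 / 1.0433 = 12.2546 K

12.2546 K


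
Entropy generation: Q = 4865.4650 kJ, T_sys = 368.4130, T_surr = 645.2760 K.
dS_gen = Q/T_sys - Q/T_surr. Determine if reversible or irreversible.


dS_sys = 4865.4650/368.4130 = 13.2066 kJ/K
dS_surr = -4865.4650/645.2760 = -7.5401 kJ/K
dS_gen = 13.2066 - 7.5401 = 5.6664 kJ/K (irreversible)

dS_gen = 5.6664 kJ/K, irreversible


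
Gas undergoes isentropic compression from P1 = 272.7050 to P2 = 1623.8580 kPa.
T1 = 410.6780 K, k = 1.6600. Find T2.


(k-1)/k = 0.3976
(P2/P1)^exp = 2.0327
T2 = 410.6780 * 2.0327 = 834.7882 K

834.7882 K


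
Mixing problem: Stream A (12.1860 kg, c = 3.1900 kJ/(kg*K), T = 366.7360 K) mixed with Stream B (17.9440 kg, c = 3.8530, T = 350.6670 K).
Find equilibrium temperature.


num = 38500.7496
den = 108.0116
Tf = 356.4502 K

356.4502 K


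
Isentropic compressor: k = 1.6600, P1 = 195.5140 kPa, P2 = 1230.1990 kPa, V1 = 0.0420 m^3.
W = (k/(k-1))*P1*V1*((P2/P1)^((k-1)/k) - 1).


(k-1)/k = 0.3976
(P2/P1)^exp = 2.0778
W = 2.5152 * 195.5140 * 0.0420 * (2.0778 - 1) = 22.2593 kJ

22.2593 kJ


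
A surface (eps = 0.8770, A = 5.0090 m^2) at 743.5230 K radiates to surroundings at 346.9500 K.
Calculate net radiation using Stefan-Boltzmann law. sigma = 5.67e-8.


T^4 = 3.0562e+11
Tsurr^4 = 1.4490e+10
Q = 0.8770 * 5.67e-8 * 5.0090 * 2.9113e+11 = 72513.0775 W

72513.0775 W


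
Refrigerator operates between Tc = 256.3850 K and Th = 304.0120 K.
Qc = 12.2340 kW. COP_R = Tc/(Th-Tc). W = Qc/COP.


COP = 256.3850 / 47.6270 = 5.3832
W = 12.2340 / 5.3832 = 2.2726 kW

COP = 5.3832, W = 2.2726 kW


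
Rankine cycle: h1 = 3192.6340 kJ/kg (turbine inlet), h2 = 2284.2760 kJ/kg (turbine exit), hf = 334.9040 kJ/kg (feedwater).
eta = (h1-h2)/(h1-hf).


W = 908.3580 kJ/kg
Q_in = 2857.7300 kJ/kg
eta = 0.3179 = 31.7860%

eta = 31.7860%


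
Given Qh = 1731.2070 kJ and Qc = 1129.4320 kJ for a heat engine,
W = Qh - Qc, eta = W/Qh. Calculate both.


W = 1731.2070 - 1129.4320 = 601.7750 kJ
eta = 601.7750 / 1731.2070 = 0.3476 = 34.7604%

W = 601.7750 kJ, eta = 34.7604%


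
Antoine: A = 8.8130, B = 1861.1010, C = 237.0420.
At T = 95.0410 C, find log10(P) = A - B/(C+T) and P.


C+T = 332.0830
B/(C+T) = 5.6043
log10(P) = 8.8130 - 5.6043 = 3.2087
P = 10^3.2087 = 1616.8703 mmHg

1616.8703 mmHg


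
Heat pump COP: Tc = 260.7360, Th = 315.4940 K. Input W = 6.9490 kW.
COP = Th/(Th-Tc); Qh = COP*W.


COP = 315.4940 / 54.7580 = 5.7616
Qh = 5.7616 * 6.9490 = 40.0374 kW

COP = 5.7616, Qh = 40.0374 kW


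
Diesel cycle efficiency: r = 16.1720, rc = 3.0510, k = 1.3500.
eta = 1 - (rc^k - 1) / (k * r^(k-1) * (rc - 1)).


r^(k-1) = 2.6489
rc^k = 4.5081
eta = 0.5217 = 52.1690%

52.1690%


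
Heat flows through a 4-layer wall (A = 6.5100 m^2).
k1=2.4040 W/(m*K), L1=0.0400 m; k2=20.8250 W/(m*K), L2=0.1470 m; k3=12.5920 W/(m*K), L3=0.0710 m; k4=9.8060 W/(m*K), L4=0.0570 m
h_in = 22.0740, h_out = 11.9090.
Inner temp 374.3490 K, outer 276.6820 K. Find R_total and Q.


R_conv_in = 1/(22.0740*6.5100) = 0.0070
R_1 = 0.0400/(2.4040*6.5100) = 0.0026
R_2 = 0.1470/(20.8250*6.5100) = 0.0011
R_3 = 0.0710/(12.5920*6.5100) = 0.0009
R_4 = 0.0570/(9.8060*6.5100) = 0.0009
R_conv_out = 1/(11.9090*6.5100) = 0.0129
R_total = 0.0253 K/W
Q = 97.6670 / 0.0253 = 3866.9696 W

R_total = 0.0253 K/W, Q = 3866.9696 W


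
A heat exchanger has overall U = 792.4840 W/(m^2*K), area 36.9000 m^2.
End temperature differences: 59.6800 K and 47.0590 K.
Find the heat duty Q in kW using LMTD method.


LMTD = 53.1198 K
Q = 792.4840 * 36.9000 * 53.1198 = 1553365.5290 W = 1553.3655 kW

1553.3655 kW


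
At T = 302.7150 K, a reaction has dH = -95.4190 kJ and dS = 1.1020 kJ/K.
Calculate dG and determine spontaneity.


T*dS = 302.7150 * 1.1020 = 333.5919 kJ
dG = -95.4190 - 333.5919 = -429.0109 kJ (spontaneous)

dG = -429.0109 kJ, spontaneous


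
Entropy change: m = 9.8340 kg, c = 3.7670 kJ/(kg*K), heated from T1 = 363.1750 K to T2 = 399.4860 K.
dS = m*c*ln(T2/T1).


T2/T1 = 1.1000
ln(T2/T1) = 0.0953
dS = 9.8340 * 3.7670 * 0.0953 = 3.5301 kJ/K

3.5301 kJ/K


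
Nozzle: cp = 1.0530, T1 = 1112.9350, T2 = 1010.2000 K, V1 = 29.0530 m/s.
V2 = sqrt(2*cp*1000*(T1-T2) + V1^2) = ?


dT = 102.7350 K
2*cp*1000*dT = 216359.9100
V1^2 = 844.0768
V2 = sqrt(217203.9868) = 466.0515 m/s

466.0515 m/s


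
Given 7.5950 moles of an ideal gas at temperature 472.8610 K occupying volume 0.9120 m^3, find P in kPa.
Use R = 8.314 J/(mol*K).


P = nRT/V = 7.5950 * 8.314 * 472.8610 / 0.9120
= 29858.7275 / 0.9120 = 32739.8327 Pa = 32.7398 kPa

32.7398 kPa


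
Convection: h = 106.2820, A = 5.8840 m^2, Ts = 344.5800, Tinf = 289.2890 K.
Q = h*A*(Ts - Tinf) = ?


dT = 55.2910 K
Q = 106.2820 * 5.8840 * 55.2910 = 34576.9616 W

34576.9616 W


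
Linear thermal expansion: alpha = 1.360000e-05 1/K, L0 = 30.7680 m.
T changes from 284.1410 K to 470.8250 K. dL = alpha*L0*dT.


dT = 186.6840 K
dL = 1.360000e-05 * 30.7680 * 186.6840 = 0.078117 m
L_final = 30.846117 m

dL = 0.078117 m


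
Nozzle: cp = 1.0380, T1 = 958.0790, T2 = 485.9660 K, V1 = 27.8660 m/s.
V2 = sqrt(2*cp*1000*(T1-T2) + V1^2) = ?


dT = 472.1130 K
2*cp*1000*dT = 980106.5880
V1^2 = 776.5140
V2 = sqrt(980883.1020) = 990.3954 m/s

990.3954 m/s


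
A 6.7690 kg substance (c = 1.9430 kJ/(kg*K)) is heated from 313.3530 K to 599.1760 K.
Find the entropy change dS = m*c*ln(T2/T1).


T2/T1 = 1.9121
ln(T2/T1) = 0.6482
dS = 6.7690 * 1.9430 * 0.6482 = 8.5256 kJ/K

8.5256 kJ/K


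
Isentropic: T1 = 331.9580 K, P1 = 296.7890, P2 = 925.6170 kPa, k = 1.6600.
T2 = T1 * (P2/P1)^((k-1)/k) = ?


(k-1)/k = 0.3976
(P2/P1)^exp = 1.5718
T2 = 331.9580 * 1.5718 = 521.7786 K

521.7786 K


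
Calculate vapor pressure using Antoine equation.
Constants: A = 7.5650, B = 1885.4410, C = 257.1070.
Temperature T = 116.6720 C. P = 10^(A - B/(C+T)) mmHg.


C+T = 373.7790
B/(C+T) = 5.0443
log10(P) = 7.5650 - 5.0443 = 2.5207
P = 10^2.5207 = 331.6906 mmHg

331.6906 mmHg


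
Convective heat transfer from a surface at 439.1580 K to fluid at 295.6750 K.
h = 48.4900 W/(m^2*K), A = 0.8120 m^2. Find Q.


dT = 143.4830 K
Q = 48.4900 * 0.8120 * 143.4830 = 5649.4824 W

5649.4824 W


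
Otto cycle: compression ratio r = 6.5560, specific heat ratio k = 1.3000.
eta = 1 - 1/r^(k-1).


r^(k-1) = 1.7579
eta = 1 - 1/1.7579 = 0.4311 = 43.1136%

43.1136%


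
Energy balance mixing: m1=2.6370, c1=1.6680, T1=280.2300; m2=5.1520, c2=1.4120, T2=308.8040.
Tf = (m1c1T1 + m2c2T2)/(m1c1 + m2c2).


num = 3479.0291
den = 11.6731
Tf = 298.0371 K

298.0371 K


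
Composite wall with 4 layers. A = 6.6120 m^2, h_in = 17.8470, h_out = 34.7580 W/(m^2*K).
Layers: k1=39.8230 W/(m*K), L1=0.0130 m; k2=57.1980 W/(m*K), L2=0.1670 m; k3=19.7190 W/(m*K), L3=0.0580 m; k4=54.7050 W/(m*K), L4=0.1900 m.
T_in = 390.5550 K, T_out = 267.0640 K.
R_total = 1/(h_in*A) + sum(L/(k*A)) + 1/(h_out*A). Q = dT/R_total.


R_conv_in = 1/(17.8470*6.6120) = 0.0085
R_1 = 0.0130/(39.8230*6.6120) = 4.9372e-05
R_2 = 0.1670/(57.1980*6.6120) = 0.0004
R_3 = 0.0580/(19.7190*6.6120) = 0.0004
R_4 = 0.1900/(54.7050*6.6120) = 0.0005
R_conv_out = 1/(34.7580*6.6120) = 0.0044
R_total = 0.0143 K/W
Q = 123.4910 / 0.0143 = 8643.8516 W

R_total = 0.0143 K/W, Q = 8643.8516 W


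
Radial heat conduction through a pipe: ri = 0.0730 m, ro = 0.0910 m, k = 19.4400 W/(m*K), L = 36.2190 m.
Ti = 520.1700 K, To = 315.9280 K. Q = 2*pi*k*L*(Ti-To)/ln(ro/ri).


dT = 204.2420 K
ln(ro/ri) = 0.2204
Q = 2*pi*19.4400*36.2190*204.2420 / 0.2204 = 4099641.8691 W

4099641.8691 W


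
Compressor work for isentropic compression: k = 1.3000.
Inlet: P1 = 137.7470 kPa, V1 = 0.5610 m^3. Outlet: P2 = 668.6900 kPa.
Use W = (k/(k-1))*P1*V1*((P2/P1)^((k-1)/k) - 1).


(k-1)/k = 0.2308
(P2/P1)^exp = 1.4399
W = 4.3333 * 137.7470 * 0.5610 * (1.4399 - 1) = 147.3154 kJ

147.3154 kJ


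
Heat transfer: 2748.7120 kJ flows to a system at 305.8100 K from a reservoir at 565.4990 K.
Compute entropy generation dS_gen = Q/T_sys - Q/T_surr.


dS_sys = 2748.7120/305.8100 = 8.9883 kJ/K
dS_surr = -2748.7120/565.4990 = -4.8607 kJ/K
dS_gen = 8.9883 - 4.8607 = 4.1276 kJ/K (irreversible)

dS_gen = 4.1276 kJ/K, irreversible


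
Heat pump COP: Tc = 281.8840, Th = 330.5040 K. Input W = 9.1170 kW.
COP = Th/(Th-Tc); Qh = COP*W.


COP = 330.5040 / 48.6200 = 6.7977
Qh = 6.7977 * 9.1170 = 61.9746 kW

COP = 6.7977, Qh = 61.9746 kW


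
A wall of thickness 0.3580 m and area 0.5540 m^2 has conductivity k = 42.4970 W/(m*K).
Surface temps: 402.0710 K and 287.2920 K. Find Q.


dT = 114.7790 K
Q = 42.4970 * 0.5540 * 114.7790 / 0.3580 = 7548.2704 W

7548.2704 W


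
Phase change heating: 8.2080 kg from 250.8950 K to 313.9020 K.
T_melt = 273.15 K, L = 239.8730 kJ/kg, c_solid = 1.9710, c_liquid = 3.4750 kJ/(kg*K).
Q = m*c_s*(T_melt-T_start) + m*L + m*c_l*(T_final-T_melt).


Q1 (sensible, solid) = 8.2080 * 1.9710 * 22.2550 = 360.0407 kJ
Q2 (latent) = 8.2080 * 239.8730 = 1968.8776 kJ
Q3 (sensible, liquid) = 8.2080 * 3.4750 * 40.7520 = 1162.3611 kJ
Q_total = 3491.2794 kJ

3491.2794 kJ


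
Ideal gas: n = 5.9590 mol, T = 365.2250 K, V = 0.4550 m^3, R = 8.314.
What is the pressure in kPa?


P = nRT/V = 5.9590 * 8.314 * 365.2250 / 0.4550
= 18094.3882 / 0.4550 = 39767.8861 Pa = 39.7679 kPa

39.7679 kPa


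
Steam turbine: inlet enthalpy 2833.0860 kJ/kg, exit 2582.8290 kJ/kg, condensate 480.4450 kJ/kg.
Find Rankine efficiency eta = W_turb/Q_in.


W = 250.2570 kJ/kg
Q_in = 2352.6410 kJ/kg
eta = 0.1064 = 10.6373%

eta = 10.6373%


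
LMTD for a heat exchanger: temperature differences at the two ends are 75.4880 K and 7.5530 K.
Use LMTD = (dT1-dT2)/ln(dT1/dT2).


dT1/dT2 = 9.9944
ln(dT1/dT2) = 2.3020
LMTD = 67.9350 / 2.3020 = 29.5109 K

29.5109 K


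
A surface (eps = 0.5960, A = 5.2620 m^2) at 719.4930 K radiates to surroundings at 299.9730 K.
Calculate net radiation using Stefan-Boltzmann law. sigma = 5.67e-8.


T^4 = 2.6798e+11
Tsurr^4 = 8.0971e+09
Q = 0.5960 * 5.67e-8 * 5.2620 * 2.5989e+11 = 46212.7618 W

46212.7618 W


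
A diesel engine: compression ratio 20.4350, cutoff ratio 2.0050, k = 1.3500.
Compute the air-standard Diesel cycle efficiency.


r^(k-1) = 2.8750
rc^k = 2.5577
eta = 0.6006 = 60.0644%

60.0644%


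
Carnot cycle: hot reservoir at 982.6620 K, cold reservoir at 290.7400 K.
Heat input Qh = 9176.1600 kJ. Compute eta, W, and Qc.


eta = 1 - 290.7400/982.6620 = 0.7041
W = 0.7041 * 9176.1600 = 6461.2115 kJ
Qc = 9176.1600 - 6461.2115 = 2714.9485 kJ

eta = 70.4130%, W = 6461.2115 kJ, Qc = 2714.9485 kJ


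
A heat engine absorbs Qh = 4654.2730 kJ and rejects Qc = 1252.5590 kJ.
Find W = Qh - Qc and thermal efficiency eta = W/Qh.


W = 4654.2730 - 1252.5590 = 3401.7140 kJ
eta = 3401.7140 / 4654.2730 = 0.7309 = 73.0880%

W = 3401.7140 kJ, eta = 73.0880%


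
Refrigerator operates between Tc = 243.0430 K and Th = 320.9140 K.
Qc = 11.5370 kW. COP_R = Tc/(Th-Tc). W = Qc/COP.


COP = 243.0430 / 77.8710 = 3.1211
W = 11.5370 / 3.1211 = 3.6965 kW

COP = 3.1211, W = 3.6965 kW


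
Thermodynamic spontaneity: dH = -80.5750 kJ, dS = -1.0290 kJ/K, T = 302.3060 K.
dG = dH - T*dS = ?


T*dS = 302.3060 * -1.0290 = -311.0729 kJ
dG = -80.5750 + 311.0729 = 230.4979 kJ (non-spontaneous)

dG = 230.4979 kJ, non-spontaneous


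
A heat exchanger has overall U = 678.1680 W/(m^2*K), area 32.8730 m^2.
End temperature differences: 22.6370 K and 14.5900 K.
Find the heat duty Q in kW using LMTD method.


LMTD = 18.3199 K
Q = 678.1680 * 32.8730 * 18.3199 = 408412.9309 W = 408.4129 kW

408.4129 kW
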